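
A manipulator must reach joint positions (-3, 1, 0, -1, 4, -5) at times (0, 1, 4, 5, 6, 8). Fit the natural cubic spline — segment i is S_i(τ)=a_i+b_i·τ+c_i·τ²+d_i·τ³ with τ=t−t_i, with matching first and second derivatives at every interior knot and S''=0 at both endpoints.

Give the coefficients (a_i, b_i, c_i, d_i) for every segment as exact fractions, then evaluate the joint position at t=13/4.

  seg 0: a=-3 b=32741/7302 c=0 d=-3533/7302
  seg 1: a=1 b=11071/3651 c=-3533/2434 d=2407/21906
  seg 2: a=0 b=-19789/7302 c=-563/1217 d=15865/7302
  seg 3: a=-1 b=10525/3651 c=14739/2434 d=-28757/7302
  seg 4: a=4 b=23213/7302 c=-7009/1217 d=7009/7302
S(13/4) = 268867/155776

Δ: Δ0=4, Δ1=-1/3, Δ2=-1, Δ3=5, Δ4=-9/2
row 1: diag=8, rhs=-26; c'=3/8, d'=-13/4
row 2: denom=8−3·3/8=55/8; d'=(-4−3·-13/4)/(55/8)=46/55
row 3: denom=4−1·8/55=212/55; d'=(36−1·46/55)/(212/55)=967/106
row 4: denom=6−1·55/212=1217/212; d'=(-57−1·967/106)/(1217/212)=-14018/1217
back: M4=-14018/1217
back: M3=967/106−55/212·-14018/1217=14739/1217
back: M2=46/55−8/55·14739/1217=-1126/1217
back: M1=-13/4−3/8·-1126/1217=-3533/1217
M: M0=0, M1=-3533/1217, M2=-1126/1217, M3=14739/1217, M4=-14018/1217, M5=0
seg 0: a=-3, c=M0/2=0, d=(M1−M0)/(6·1)=-3533/7302, b=Δ0−h0·(2M0+M1)/6=32741/7302
seg 1: a=1, c=M1/2=-3533/2434, d=(M2−M1)/(6·3)=2407/21906, b=Δ1−h1·(2M1+M2)/6=11071/3651
seg 2: a=0, c=M2/2=-563/1217, d=(M3−M2)/(6·1)=15865/7302, b=Δ2−h2·(2M2+M3)/6=-19789/7302
seg 3: a=-1, c=M3/2=14739/2434, d=(M4−M3)/(6·1)=-28757/7302, b=Δ3−h3·(2M3+M4)/6=10525/3651
seg 4: a=4, c=M4/2=-7009/1217, d=(M5−M4)/(6·2)=7009/7302, b=Δ4−h4·(2M4+M5)/6=23213/7302
t_q=13/4 → seg 1, τ=9/4; S=1+11071/3651·τ+-3533/2434·τ²+2407/21906·τ³=268867/155776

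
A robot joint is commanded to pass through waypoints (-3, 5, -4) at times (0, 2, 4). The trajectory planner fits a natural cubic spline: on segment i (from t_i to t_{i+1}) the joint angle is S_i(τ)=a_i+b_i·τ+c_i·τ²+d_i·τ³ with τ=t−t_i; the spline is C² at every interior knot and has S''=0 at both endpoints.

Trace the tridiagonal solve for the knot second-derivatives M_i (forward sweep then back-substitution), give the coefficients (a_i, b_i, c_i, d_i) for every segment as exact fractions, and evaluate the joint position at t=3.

  seg 0: a=-3 b=49/8 c=0 d=-17/32
  seg 1: a=5 b=-1/4 c=-51/16 d=17/32
S(3) = 67/32

Δ: Δ0=4, Δ1=-9/2
row 1: diag=8, rhs=-51; c'=1/4, d'=-51/8
back: M1=-51/8
M: M0=0, M1=-51/8, M2=0
seg 0: a=-3, c=M0/2=0, d=(M1−M0)/(6·2)=-17/32, b=Δ0−h0·(2M0+M1)/6=49/8
seg 1: a=5, c=M1/2=-51/16, d=(M2−M1)/(6·2)=17/32, b=Δ1−h1·(2M1+M2)/6=-1/4
t_q=3 → seg 1, τ=1; S=5+-1/4·τ+-51/16·τ²+17/32·τ³=67/32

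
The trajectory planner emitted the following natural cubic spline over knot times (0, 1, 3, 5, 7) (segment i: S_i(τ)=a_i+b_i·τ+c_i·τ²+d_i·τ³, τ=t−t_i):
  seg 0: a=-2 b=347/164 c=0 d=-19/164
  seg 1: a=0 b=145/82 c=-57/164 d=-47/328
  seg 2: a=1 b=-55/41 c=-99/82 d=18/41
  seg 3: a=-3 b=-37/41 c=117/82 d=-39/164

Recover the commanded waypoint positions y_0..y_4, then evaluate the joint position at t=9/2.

y_0 = S_0(0) = a_0 = -2
y_1 = S_1(0) = a_1 = 0
y_2 = S_2(0) = a_2 = 1
y_3 = S_3(0) = a_3 = -3
y_4 = S_3(2) = -1
t_q=9/2 is in segment 2 (τ=3/2); S_2(τ)=-737/328

y_0=-2 y_1=0 y_2=1 y_3=-3 y_4=-1
S(9/2) = -737/328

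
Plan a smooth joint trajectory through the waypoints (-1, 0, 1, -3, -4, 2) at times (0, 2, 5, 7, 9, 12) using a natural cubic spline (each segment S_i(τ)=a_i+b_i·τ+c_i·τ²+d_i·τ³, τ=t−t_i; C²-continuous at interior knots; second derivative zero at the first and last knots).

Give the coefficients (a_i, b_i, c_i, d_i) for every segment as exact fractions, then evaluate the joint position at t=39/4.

Δ: Δ0=1/2, Δ1=1/3, Δ2=-2, Δ3=-1/2, Δ4=2
row 1: diag=10, rhs=-1; c'=3/10, d'=-1/10
row 2: denom=10−3·3/10=91/10; d'=(-14−3·-1/10)/(91/10)=-137/91
row 3: denom=8−2·20/91=688/91; d'=(9−2·-137/91)/(688/91)=1093/688
row 4: denom=10−2·91/344=1629/172; d'=(15−2·1093/688)/(1629/172)=4067/3258
back: M4=4067/3258
back: M3=1093/688−91/344·4067/3258=2050/1629
back: M2=-137/91−20/91·2050/1629=-2903/1629
back: M1=-1/10−3/10·-2903/1629=236/543
M: M0=0, M1=236/543, M2=-2903/1629, M3=2050/1629, M4=4067/3258, M5=0
seg 0: a=-1, c=M0/2=0, d=(M1−M0)/(6·2)=59/1629, b=Δ0−h0·(2M0+M1)/6=1157/3258
seg 1: a=0, c=M1/2=118/543, d=(M2−M1)/(6·3)=-3611/29322, b=Δ1−h1·(2M1+M2)/6=2573/3258
seg 2: a=1, c=M2/2=-2903/3258, d=(M3−M2)/(6·2)=1651/6516, b=Δ2−h2·(2M2+M3)/6=-2006/1629
seg 3: a=-3, c=M3/2=1025/1629, d=(M4−M3)/(6·2)=-11/13032, b=Δ3−h3·(2M3+M4)/6=-953/543
seg 4: a=-4, c=M4/2=4067/6516, d=(M5−M4)/(6·3)=-4067/58644, b=Δ4−h4·(2M4+M5)/6=2449/3258
t_q=39/4 → seg 4, τ=3/4; S=-4+2449/3258·τ+4067/6516·τ²+-4067/58644·τ³=-144309/46336

  seg 0: a=-1 b=1157/3258 c=0 d=59/1629
  seg 1: a=0 b=2573/3258 c=118/543 d=-3611/29322
  seg 2: a=1 b=-2006/1629 c=-2903/3258 d=1651/6516
  seg 3: a=-3 b=-953/543 c=1025/1629 d=-11/13032
  seg 4: a=-4 b=2449/3258 c=4067/6516 d=-4067/58644
S(39/4) = -144309/46336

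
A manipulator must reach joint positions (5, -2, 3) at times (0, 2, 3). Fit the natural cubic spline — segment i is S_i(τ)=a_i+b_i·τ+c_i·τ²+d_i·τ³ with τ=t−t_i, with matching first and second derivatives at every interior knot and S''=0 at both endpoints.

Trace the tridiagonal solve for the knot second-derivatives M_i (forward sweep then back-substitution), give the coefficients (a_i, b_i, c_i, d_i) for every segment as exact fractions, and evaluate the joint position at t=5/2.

  seg 0: a=5 b=-19/3 c=0 d=17/24
  seg 1: a=-2 b=13/6 c=17/4 d=-17/12
S(5/2) = -1/32

Δ: Δ0=-7/2, Δ1=5
row 1: diag=6, rhs=51; c'=1/6, d'=17/2
back: M1=17/2
M: M0=0, M1=17/2, M2=0
seg 0: a=5, c=M0/2=0, d=(M1−M0)/(6·2)=17/24, b=Δ0−h0·(2M0+M1)/6=-19/3
seg 1: a=-2, c=M1/2=17/4, d=(M2−M1)/(6·1)=-17/12, b=Δ1−h1·(2M1+M2)/6=13/6
t_q=5/2 → seg 1, τ=1/2; S=-2+13/6·τ+17/4·τ²+-17/12·τ³=-1/32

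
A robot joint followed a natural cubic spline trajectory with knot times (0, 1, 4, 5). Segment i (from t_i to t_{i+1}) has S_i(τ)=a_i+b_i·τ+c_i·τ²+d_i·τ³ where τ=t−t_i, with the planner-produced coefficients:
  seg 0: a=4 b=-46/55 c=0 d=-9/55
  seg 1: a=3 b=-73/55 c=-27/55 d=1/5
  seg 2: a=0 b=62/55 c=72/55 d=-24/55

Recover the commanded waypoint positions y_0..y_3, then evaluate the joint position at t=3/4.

y_0=4 y_1=3 y_2=0 y_3=2
S(3/4) = 11629/3520

y_0 = S_0(0) = a_0 = 4
y_1 = S_1(0) = a_1 = 3
y_2 = S_2(0) = a_2 = 0
y_3 = S_2(1) = 2
t_q=3/4 is in segment 0 (τ=3/4); S_0(τ)=11629/3520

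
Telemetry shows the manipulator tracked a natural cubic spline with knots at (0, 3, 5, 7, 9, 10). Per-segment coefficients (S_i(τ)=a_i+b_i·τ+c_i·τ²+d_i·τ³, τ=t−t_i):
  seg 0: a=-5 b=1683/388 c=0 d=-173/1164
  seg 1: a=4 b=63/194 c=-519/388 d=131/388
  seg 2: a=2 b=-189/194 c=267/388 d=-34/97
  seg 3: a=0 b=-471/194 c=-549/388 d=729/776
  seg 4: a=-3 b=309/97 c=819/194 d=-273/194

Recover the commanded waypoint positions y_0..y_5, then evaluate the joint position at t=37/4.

y_0 = S_0(0) = a_0 = -5
y_1 = S_1(0) = a_1 = 4
y_2 = S_2(0) = a_2 = 2
y_3 = S_3(0) = a_3 = 0
y_4 = S_4(0) = a_4 = -3
y_5 = S_4(1) = 3
t_q=37/4 is in segment 4 (τ=1/4); S_4(τ)=-24357/12416

y_0=-5 y_1=4 y_2=2 y_3=0 y_4=-3 y_5=3
S(37/4) = -24357/12416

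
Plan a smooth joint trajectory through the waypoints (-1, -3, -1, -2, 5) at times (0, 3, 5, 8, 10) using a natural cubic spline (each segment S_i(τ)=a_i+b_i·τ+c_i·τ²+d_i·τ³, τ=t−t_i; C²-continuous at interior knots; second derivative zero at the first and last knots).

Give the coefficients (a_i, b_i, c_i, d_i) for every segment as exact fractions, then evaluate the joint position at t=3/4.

  seg 0: a=-1 b=-592/435 c=0 d=302/3915
  seg 1: a=-3 b=314/435 c=302/435 d=-161/580
  seg 2: a=-1 b=73/435 c=-169/174 d=2099/7830
  seg 3: a=-2 b=1373/870 c=209/145 d=-209/870
S(3/4) = -1845/928

Δ: Δ0=-2/3, Δ1=1, Δ2=-1/3, Δ3=7/2
row 1: diag=10, rhs=10; c'=1/5, d'=1
row 2: denom=10−2·1/5=48/5; d'=(-8−2·1)/(48/5)=-25/24
row 3: denom=10−3·5/16=145/16; d'=(23−3·-25/24)/(145/16)=418/145
back: M3=418/145
back: M2=-25/24−5/16·418/145=-169/87
back: M1=1−1/5·-169/87=604/435
M: M0=0, M1=604/435, M2=-169/87, M3=418/145, M4=0
seg 0: a=-1, c=M0/2=0, d=(M1−M0)/(6·3)=302/3915, b=Δ0−h0·(2M0+M1)/6=-592/435
seg 1: a=-3, c=M1/2=302/435, d=(M2−M1)/(6·2)=-161/580, b=Δ1−h1·(2M1+M2)/6=314/435
seg 2: a=-1, c=M2/2=-169/174, d=(M3−M2)/(6·3)=2099/7830, b=Δ2−h2·(2M2+M3)/6=73/435
seg 3: a=-2, c=M3/2=209/145, d=(M4−M3)/(6·2)=-209/870, b=Δ3−h3·(2M3+M4)/6=1373/870
t_q=3/4 → seg 0, τ=3/4; S=-1+-592/435·τ+0·τ²+302/3915·τ³=-1845/928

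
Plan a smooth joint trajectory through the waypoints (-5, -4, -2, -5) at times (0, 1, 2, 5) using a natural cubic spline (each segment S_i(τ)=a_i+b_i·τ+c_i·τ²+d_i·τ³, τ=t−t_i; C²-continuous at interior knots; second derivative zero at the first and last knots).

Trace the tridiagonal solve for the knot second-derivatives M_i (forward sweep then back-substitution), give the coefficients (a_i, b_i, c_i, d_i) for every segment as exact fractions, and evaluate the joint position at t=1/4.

  seg 0: a=-5 b=20/31 c=0 d=11/31
  seg 1: a=-4 b=53/31 c=33/31 d=-24/31
  seg 2: a=-2 b=47/31 c=-39/31 d=13/93
S(1/4) = -9589/1984

Δ: Δ0=1, Δ1=2, Δ2=-1
row 1: diag=4, rhs=6; c'=1/4, d'=3/2
row 2: denom=8−1·1/4=31/4; d'=(-18−1·3/2)/(31/4)=-78/31
back: M2=-78/31
back: M1=3/2−1/4·-78/31=66/31
M: M0=0, M1=66/31, M2=-78/31, M3=0
seg 0: a=-5, c=M0/2=0, d=(M1−M0)/(6·1)=11/31, b=Δ0−h0·(2M0+M1)/6=20/31
seg 1: a=-4, c=M1/2=33/31, d=(M2−M1)/(6·1)=-24/31, b=Δ1−h1·(2M1+M2)/6=53/31
seg 2: a=-2, c=M2/2=-39/31, d=(M3−M2)/(6·3)=13/93, b=Δ2−h2·(2M2+M3)/6=47/31
t_q=1/4 → seg 0, τ=1/4; S=-5+20/31·τ+0·τ²+11/31·τ³=-9589/1984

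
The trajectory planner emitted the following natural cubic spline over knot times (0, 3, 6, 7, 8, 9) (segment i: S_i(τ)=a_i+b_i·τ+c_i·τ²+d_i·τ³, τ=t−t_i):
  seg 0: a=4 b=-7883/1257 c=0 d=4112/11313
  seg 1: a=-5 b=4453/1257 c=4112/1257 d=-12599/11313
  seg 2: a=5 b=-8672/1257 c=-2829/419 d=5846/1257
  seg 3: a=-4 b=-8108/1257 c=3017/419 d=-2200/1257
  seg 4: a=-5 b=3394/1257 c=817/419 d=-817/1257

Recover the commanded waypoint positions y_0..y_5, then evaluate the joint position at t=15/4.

y_0=4 y_1=-5 y_2=5 y_3=-4 y_4=-5 y_5=-1
S(15/4) = -26087/26816

y_0 = S_0(0) = a_0 = 4
y_1 = S_1(0) = a_1 = -5
y_2 = S_2(0) = a_2 = 5
y_3 = S_3(0) = a_3 = -4
y_4 = S_4(0) = a_4 = -5
y_5 = S_4(1) = -1
t_q=15/4 is in segment 1 (τ=3/4); S_1(τ)=-26087/26816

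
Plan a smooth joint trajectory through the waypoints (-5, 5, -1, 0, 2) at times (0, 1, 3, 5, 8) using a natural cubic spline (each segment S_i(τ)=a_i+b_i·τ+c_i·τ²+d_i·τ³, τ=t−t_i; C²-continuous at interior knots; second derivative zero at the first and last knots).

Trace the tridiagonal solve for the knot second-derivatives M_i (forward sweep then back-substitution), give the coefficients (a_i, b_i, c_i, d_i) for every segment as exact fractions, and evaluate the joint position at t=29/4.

Δ: Δ0=10, Δ1=-3, Δ2=1/2, Δ3=2/3
row 1: diag=6, rhs=-78; c'=1/3, d'=-13
row 2: denom=8−2·1/3=22/3; d'=(21−2·-13)/(22/3)=141/22
row 3: denom=10−2·3/11=104/11; d'=(1−2·141/22)/(104/11)=-5/4
back: M3=-5/4
back: M2=141/22−3/11·-5/4=27/4
back: M1=-13−1/3·27/4=-61/4
M: M0=0, M1=-61/4, M2=27/4, M3=-5/4, M4=0
seg 0: a=-5, c=M0/2=0, d=(M1−M0)/(6·1)=-61/24, b=Δ0−h0·(2M0+M1)/6=301/24
seg 1: a=5, c=M1/2=-61/8, d=(M2−M1)/(6·2)=11/6, b=Δ1−h1·(2M1+M2)/6=59/12
seg 2: a=-1, c=M2/2=27/8, d=(M3−M2)/(6·2)=-2/3, b=Δ2−h2·(2M2+M3)/6=-43/12
seg 3: a=0, c=M3/2=-5/8, d=(M4−M3)/(6·3)=5/72, b=Δ3−h3·(2M3+M4)/6=23/12
t_q=29/4 → seg 3, τ=9/4; S=0+23/12·τ+-5/8·τ²+5/72·τ³=993/512

  seg 0: a=-5 b=301/24 c=0 d=-61/24
  seg 1: a=5 b=59/12 c=-61/8 d=11/6
  seg 2: a=-1 b=-43/12 c=27/8 d=-2/3
  seg 3: a=0 b=23/12 c=-5/8 d=5/72
S(29/4) = 993/512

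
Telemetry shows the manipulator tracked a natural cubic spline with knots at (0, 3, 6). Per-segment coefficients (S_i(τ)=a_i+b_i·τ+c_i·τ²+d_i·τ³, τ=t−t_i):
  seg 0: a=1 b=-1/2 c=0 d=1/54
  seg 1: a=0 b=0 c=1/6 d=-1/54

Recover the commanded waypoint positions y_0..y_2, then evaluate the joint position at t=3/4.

y_0 = S_0(0) = a_0 = 1
y_1 = S_1(0) = a_1 = 0
y_2 = S_1(3) = 1
t_q=3/4 is in segment 0 (τ=3/4); S_0(τ)=81/128

y_0=1 y_1=0 y_2=1
S(3/4) = 81/128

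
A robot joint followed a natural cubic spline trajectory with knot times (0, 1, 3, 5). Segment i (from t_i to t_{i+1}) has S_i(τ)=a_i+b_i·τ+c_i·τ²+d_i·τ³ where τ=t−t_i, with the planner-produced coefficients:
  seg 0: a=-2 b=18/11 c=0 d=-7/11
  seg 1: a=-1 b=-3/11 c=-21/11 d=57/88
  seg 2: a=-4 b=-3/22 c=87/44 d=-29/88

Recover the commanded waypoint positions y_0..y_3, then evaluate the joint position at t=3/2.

y_0=-2 y_1=-1 y_2=-4 y_3=1
S(3/2) = -1079/704

y_0 = S_0(0) = a_0 = -2
y_1 = S_1(0) = a_1 = -1
y_2 = S_2(0) = a_2 = -4
y_3 = S_2(2) = 1
t_q=3/2 is in segment 1 (τ=1/2); S_1(τ)=-1079/704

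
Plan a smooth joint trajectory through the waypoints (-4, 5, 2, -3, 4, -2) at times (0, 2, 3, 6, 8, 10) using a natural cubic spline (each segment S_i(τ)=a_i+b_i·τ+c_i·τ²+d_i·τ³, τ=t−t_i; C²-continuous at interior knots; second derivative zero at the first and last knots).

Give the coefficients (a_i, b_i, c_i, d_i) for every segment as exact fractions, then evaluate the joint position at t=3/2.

Δ: Δ0=9/2, Δ1=-3, Δ2=-5/3, Δ3=7/2, Δ4=-3
row 1: diag=6, rhs=-45; c'=1/6, d'=-15/2
row 2: denom=8−1·1/6=47/6; d'=(8−1·-15/2)/(47/6)=93/47
row 3: denom=10−3·18/47=416/47; d'=(31−3·93/47)/(416/47)=589/208
row 4: denom=8−2·47/208=785/104; d'=(-39−2·589/208)/(785/104)=-929/157
back: M4=-929/157
back: M3=589/208−47/208·-929/157=1309/314
back: M2=93/47−18/47·1309/314=60/157
back: M1=-15/2−1/6·60/157=-2375/314
M: M0=0, M1=-2375/314, M2=60/157, M3=1309/314, M4=-929/157, M5=0
seg 0: a=-4, c=M0/2=0, d=(M1−M0)/(6·2)=-2375/3768, b=Δ0−h0·(2M0+M1)/6=3307/471
seg 1: a=5, c=M1/2=-2375/628, d=(M2−M1)/(6·1)=2495/1884, b=Δ1−h1·(2M1+M2)/6=-511/942
seg 2: a=2, c=M2/2=30/157, d=(M3−M2)/(6·3)=1189/5652, b=Δ2−h2·(2M2+M3)/6=-7787/1884
seg 3: a=-3, c=M3/2=1309/628, d=(M4−M3)/(6·2)=-3167/3768, b=Δ3−h3·(2M3+M4)/6=2537/942
seg 4: a=4, c=M4/2=-929/314, d=(M5−M4)/(6·2)=929/1884, b=Δ4−h4·(2M4+M5)/6=445/471
t_q=3/2 → seg 0, τ=3/2; S=-4+3307/471·τ+0·τ²+-2375/3768·τ³=44257/10048

  seg 0: a=-4 b=3307/471 c=0 d=-2375/3768
  seg 1: a=5 b=-511/942 c=-2375/628 d=2495/1884
  seg 2: a=2 b=-7787/1884 c=30/157 d=1189/5652
  seg 3: a=-3 b=2537/942 c=1309/628 d=-3167/3768
  seg 4: a=4 b=445/471 c=-929/314 d=929/1884
S(3/2) = 44257/10048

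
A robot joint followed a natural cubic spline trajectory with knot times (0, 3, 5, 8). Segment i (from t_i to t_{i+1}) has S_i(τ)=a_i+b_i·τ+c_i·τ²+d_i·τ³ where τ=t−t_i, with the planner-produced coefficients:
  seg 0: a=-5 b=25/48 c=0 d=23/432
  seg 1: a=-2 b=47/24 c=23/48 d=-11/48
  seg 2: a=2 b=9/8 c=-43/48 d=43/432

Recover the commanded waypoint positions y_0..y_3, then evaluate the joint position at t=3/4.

y_0=-5 y_1=-2 y_2=2 y_3=0
S(3/4) = -4697/1024

y_0 = S_0(0) = a_0 = -5
y_1 = S_1(0) = a_1 = -2
y_2 = S_2(0) = a_2 = 2
y_3 = S_2(3) = 0
t_q=3/4 is in segment 0 (τ=3/4); S_0(τ)=-4697/1024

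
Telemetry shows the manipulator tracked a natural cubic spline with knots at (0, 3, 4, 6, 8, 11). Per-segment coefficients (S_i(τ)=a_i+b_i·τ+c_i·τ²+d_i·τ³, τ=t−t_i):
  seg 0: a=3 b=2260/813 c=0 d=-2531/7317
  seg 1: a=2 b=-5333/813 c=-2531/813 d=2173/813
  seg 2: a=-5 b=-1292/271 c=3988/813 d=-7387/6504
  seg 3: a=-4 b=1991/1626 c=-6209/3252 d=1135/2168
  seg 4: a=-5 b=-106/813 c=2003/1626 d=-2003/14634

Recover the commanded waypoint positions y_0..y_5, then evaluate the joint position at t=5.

y_0 = S_0(0) = a_0 = 3
y_1 = S_1(0) = a_1 = 2
y_2 = S_2(0) = a_2 = -5
y_3 = S_3(0) = a_3 = -4
y_4 = S_4(0) = a_4 = -5
y_5 = S_4(3) = 2
t_q=5 is in segment 2 (τ=1); S_2(τ)=-39011/6504

y_0=3 y_1=2 y_2=-5 y_3=-4 y_4=-5 y_5=2
S(5) = -39011/6504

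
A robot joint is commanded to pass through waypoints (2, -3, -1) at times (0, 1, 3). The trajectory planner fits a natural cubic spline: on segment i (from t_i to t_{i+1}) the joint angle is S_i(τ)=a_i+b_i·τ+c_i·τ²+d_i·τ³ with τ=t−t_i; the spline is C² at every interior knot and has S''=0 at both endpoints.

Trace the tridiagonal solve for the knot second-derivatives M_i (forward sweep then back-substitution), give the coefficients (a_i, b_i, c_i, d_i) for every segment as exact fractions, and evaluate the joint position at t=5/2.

Δ: Δ0=-5, Δ1=1
row 1: diag=6, rhs=36; c'=1/3, d'=6
back: M1=6
M: M0=0, M1=6, M2=0
seg 0: a=2, c=M0/2=0, d=(M1−M0)/(6·1)=1, b=Δ0−h0·(2M0+M1)/6=-6
seg 1: a=-3, c=M1/2=3, d=(M2−M1)/(6·2)=-1/2, b=Δ1−h1·(2M1+M2)/6=-3
t_q=5/2 → seg 1, τ=3/2; S=-3+-3·τ+3·τ²+-1/2·τ³=-39/16

  seg 0: a=2 b=-6 c=0 d=1
  seg 1: a=-3 b=-3 c=3 d=-1/2
S(5/2) = -39/16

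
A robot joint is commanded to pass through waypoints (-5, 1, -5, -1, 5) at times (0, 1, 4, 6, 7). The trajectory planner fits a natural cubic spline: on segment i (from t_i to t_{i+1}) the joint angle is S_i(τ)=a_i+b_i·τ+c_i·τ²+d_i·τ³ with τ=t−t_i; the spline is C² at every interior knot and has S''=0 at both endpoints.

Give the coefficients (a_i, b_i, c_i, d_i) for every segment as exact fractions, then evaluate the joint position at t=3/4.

Δ: Δ0=6, Δ1=-2, Δ2=2, Δ3=6
row 1: diag=8, rhs=-48; c'=3/8, d'=-6
row 2: denom=10−3·3/8=71/8; d'=(24−3·-6)/(71/8)=336/71
row 3: denom=6−2·16/71=394/71; d'=(24−2·336/71)/(394/71)=516/197
back: M3=516/197
back: M2=336/71−16/71·516/197=816/197
back: M1=-6−3/8·816/197=-1488/197
M: M0=0, M1=-1488/197, M2=816/197, M3=516/197, M4=0
seg 0: a=-5, c=M0/2=0, d=(M1−M0)/(6·1)=-248/197, b=Δ0−h0·(2M0+M1)/6=1430/197
seg 1: a=1, c=M1/2=-744/197, d=(M2−M1)/(6·3)=128/197, b=Δ1−h1·(2M1+M2)/6=686/197
seg 2: a=-5, c=M2/2=408/197, d=(M3−M2)/(6·2)=-25/197, b=Δ2−h2·(2M2+M3)/6=-322/197
seg 3: a=-1, c=M3/2=258/197, d=(M4−M3)/(6·1)=-86/197, b=Δ3−h3·(2M3+M4)/6=1010/197
t_q=3/4 → seg 0, τ=3/4; S=-5+1430/197·τ+0·τ²+-248/197·τ³=-137/1576

  seg 0: a=-5 b=1430/197 c=0 d=-248/197
  seg 1: a=1 b=686/197 c=-744/197 d=128/197
  seg 2: a=-5 b=-322/197 c=408/197 d=-25/197
  seg 3: a=-1 b=1010/197 c=258/197 d=-86/197
S(3/4) = -137/1576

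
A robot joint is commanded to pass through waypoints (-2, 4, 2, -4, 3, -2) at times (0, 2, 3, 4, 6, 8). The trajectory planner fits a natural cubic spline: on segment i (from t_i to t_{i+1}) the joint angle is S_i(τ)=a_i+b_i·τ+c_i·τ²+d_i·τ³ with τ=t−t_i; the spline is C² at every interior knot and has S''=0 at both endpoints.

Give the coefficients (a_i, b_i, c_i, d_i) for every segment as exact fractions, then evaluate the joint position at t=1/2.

  seg 0: a=-2 b=1011/241 c=0 d=-72/241
  seg 1: a=4 b=147/241 c=-432/241 d=-197/241
  seg 2: a=2 b=-1308/241 c=-1023/241 d=885/241
  seg 3: a=-4 b=-699/241 c=1632/241 d=-3443/1928
  seg 4: a=3 b=1329/482 c=-3801/964 d=1267/1928
S(1/2) = 29/482

Δ: Δ0=3, Δ1=-2, Δ2=-6, Δ3=7/2, Δ4=-5/2
row 1: diag=6, rhs=-30; c'=1/6, d'=-5
row 2: denom=4−1·1/6=23/6; d'=(-24−1·-5)/(23/6)=-114/23
row 3: denom=6−1·6/23=132/23; d'=(57−1·-114/23)/(132/23)=475/44
row 4: denom=8−2·23/66=241/33; d'=(-36−2·475/44)/(241/33)=-3801/482
back: M4=-3801/482
back: M3=475/44−23/66·-3801/482=3264/241
back: M2=-114/23−6/23·3264/241=-2046/241
back: M1=-5−1/6·-2046/241=-864/241
M: M0=0, M1=-864/241, M2=-2046/241, M3=3264/241, M4=-3801/482, M5=0
seg 0: a=-2, c=M0/2=0, d=(M1−M0)/(6·2)=-72/241, b=Δ0−h0·(2M0+M1)/6=1011/241
seg 1: a=4, c=M1/2=-432/241, d=(M2−M1)/(6·1)=-197/241, b=Δ1−h1·(2M1+M2)/6=147/241
seg 2: a=2, c=M2/2=-1023/241, d=(M3−M2)/(6·1)=885/241, b=Δ2−h2·(2M2+M3)/6=-1308/241
seg 3: a=-4, c=M3/2=1632/241, d=(M4−M3)/(6·2)=-3443/1928, b=Δ3−h3·(2M3+M4)/6=-699/241
seg 4: a=3, c=M4/2=-3801/964, d=(M5−M4)/(6·2)=1267/1928, b=Δ4−h4·(2M4+M5)/6=1329/482
t_q=1/2 → seg 0, τ=1/2; S=-2+1011/241·τ+0·τ²+-72/241·τ³=29/482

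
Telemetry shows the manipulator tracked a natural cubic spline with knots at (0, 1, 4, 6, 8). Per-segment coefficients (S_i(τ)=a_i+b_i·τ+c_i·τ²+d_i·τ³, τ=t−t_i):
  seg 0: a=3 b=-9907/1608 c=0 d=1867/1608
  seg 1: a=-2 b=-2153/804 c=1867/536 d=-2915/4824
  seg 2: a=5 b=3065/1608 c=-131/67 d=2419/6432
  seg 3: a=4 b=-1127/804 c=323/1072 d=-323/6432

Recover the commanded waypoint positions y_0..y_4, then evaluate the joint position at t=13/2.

y_0 = S_0(0) = a_0 = 3
y_1 = S_1(0) = a_1 = -2
y_2 = S_2(0) = a_2 = 5
y_3 = S_3(0) = a_3 = 4
y_4 = S_3(2) = 2
t_q=13/2 is in segment 3 (τ=1/2); S_3(τ)=57771/17152

y_0=3 y_1=-2 y_2=5 y_3=4 y_4=2
S(13/2) = 57771/17152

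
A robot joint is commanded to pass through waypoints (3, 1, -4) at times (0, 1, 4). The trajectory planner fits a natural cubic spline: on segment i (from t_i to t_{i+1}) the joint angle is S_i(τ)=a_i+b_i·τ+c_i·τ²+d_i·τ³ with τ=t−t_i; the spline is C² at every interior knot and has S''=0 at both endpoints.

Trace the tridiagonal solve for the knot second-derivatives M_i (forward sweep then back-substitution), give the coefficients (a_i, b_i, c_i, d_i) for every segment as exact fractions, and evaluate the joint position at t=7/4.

Δ: Δ0=-2, Δ1=-5/3
row 1: diag=8, rhs=2; c'=3/8, d'=1/4
back: M1=1/4
M: M0=0, M1=1/4, M2=0
seg 0: a=3, c=M0/2=0, d=(M1−M0)/(6·1)=1/24, b=Δ0−h0·(2M0+M1)/6=-49/24
seg 1: a=1, c=M1/2=1/8, d=(M2−M1)/(6·3)=-1/72, b=Δ1−h1·(2M1+M2)/6=-23/12
t_q=7/4 → seg 1, τ=3/4; S=1+-23/12·τ+1/8·τ²+-1/72·τ³=-191/512

  seg 0: a=3 b=-49/24 c=0 d=1/24
  seg 1: a=1 b=-23/12 c=1/8 d=-1/72
S(7/4) = -191/512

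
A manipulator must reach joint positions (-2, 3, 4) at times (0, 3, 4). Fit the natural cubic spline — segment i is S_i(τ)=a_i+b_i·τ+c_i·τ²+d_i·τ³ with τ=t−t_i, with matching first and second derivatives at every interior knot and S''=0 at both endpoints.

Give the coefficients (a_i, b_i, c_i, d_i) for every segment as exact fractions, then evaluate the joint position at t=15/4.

Δ: Δ0=5/3, Δ1=1
row 1: diag=8, rhs=-4; c'=1/8, d'=-1/2
back: M1=-1/2
M: M0=0, M1=-1/2, M2=0
seg 0: a=-2, c=M0/2=0, d=(M1−M0)/(6·3)=-1/36, b=Δ0−h0·(2M0+M1)/6=23/12
seg 1: a=3, c=M1/2=-1/4, d=(M2−M1)/(6·1)=1/12, b=Δ1−h1·(2M1+M2)/6=7/6
t_q=15/4 → seg 1, τ=3/4; S=3+7/6·τ+-1/4·τ²+1/12·τ³=965/256

  seg 0: a=-2 b=23/12 c=0 d=-1/36
  seg 1: a=3 b=7/6 c=-1/4 d=1/12
S(15/4) = 965/256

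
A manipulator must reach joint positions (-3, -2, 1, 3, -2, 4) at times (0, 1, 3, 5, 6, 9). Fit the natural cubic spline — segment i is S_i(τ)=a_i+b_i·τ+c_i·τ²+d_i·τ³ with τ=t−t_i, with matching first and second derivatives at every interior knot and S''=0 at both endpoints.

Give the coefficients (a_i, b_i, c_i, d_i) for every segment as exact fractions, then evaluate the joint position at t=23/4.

  seg 0: a=-3 b=1877/1876 c=0 d=-1/1876
  seg 1: a=-2 b=937/938 c=-3/1876 d=473/3752
  seg 2: a=1 b=1175/469 c=354/469 d=-101/134
  seg 3: a=3 b=-1651/469 c=-1767/469 d=1073/469
  seg 4: a=-2 b=-1966/469 c=1452/469 d=-484/1407
S(23/4) = -23841/30016

Δ: Δ0=1, Δ1=3/2, Δ2=1, Δ3=-5, Δ4=2
row 1: diag=6, rhs=3; c'=1/3, d'=1/2
row 2: denom=8−2·1/3=22/3; d'=(-3−2·1/2)/(22/3)=-6/11
row 3: denom=6−2·3/11=60/11; d'=(-36−2·-6/11)/(60/11)=-32/5
row 4: denom=8−1·11/60=469/60; d'=(42−1·-32/5)/(469/60)=2904/469
back: M4=2904/469
back: M3=-32/5−11/60·2904/469=-3534/469
back: M2=-6/11−3/11·-3534/469=708/469
back: M1=1/2−1/3·708/469=-3/938
M: M0=0, M1=-3/938, M2=708/469, M3=-3534/469, M4=2904/469, M5=0
seg 0: a=-3, c=M0/2=0, d=(M1−M0)/(6·1)=-1/1876, b=Δ0−h0·(2M0+M1)/6=1877/1876
seg 1: a=-2, c=M1/2=-3/1876, d=(M2−M1)/(6·2)=473/3752, b=Δ1−h1·(2M1+M2)/6=937/938
seg 2: a=1, c=M2/2=354/469, d=(M3−M2)/(6·2)=-101/134, b=Δ2−h2·(2M2+M3)/6=1175/469
seg 3: a=3, c=M3/2=-1767/469, d=(M4−M3)/(6·1)=1073/469, b=Δ3−h3·(2M3+M4)/6=-1651/469
seg 4: a=-2, c=M4/2=1452/469, d=(M5−M4)/(6·3)=-484/1407, b=Δ4−h4·(2M4+M5)/6=-1966/469
t_q=23/4 → seg 3, τ=3/4; S=3+-1651/469·τ+-1767/469·τ²+1073/469·τ³=-23841/30016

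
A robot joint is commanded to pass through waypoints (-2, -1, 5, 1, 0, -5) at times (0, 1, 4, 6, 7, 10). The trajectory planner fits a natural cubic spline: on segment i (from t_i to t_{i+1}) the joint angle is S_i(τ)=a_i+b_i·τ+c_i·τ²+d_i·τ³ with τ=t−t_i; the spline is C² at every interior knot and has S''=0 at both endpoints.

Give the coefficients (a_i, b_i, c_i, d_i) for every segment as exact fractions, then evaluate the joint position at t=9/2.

  seg 0: a=-2 b=2027/3081 c=0 d=1054/3081
  seg 1: a=-1 b=5189/3081 c=1054/1027 d=-8513/27729
  seg 2: a=5 b=-106/237 c=-5351/3081 d=2959/6162
  seg 3: a=1 b=-1676/1027 c=3526/3081 d=-1579/3081
  seg 4: a=0 b=-2713/3081 c=-1211/3081 d=1211/27729
S(9/2) = 72337/16432

Δ: Δ0=1, Δ1=2, Δ2=-2, Δ3=-1, Δ4=-5/3
row 1: diag=8, rhs=6; c'=3/8, d'=3/4
row 2: denom=10−3·3/8=71/8; d'=(-24−3·3/4)/(71/8)=-210/71
row 3: denom=6−2·16/71=394/71; d'=(6−2·-210/71)/(394/71)=423/197
row 4: denom=8−1·71/394=3081/394; d'=(-4−1·423/197)/(3081/394)=-2422/3081
back: M4=-2422/3081
back: M3=423/197−71/394·-2422/3081=7052/3081
back: M2=-210/71−16/71·7052/3081=-10702/3081
back: M1=3/4−3/8·-10702/3081=2108/1027
M: M0=0, M1=2108/1027, M2=-10702/3081, M3=7052/3081, M4=-2422/3081, M5=0
seg 0: a=-2, c=M0/2=0, d=(M1−M0)/(6·1)=1054/3081, b=Δ0−h0·(2M0+M1)/6=2027/3081
seg 1: a=-1, c=M1/2=1054/1027, d=(M2−M1)/(6·3)=-8513/27729, b=Δ1−h1·(2M1+M2)/6=5189/3081
seg 2: a=5, c=M2/2=-5351/3081, d=(M3−M2)/(6·2)=2959/6162, b=Δ2−h2·(2M2+M3)/6=-106/237
seg 3: a=1, c=M3/2=3526/3081, d=(M4−M3)/(6·1)=-1579/3081, b=Δ3−h3·(2M3+M4)/6=-1676/1027
seg 4: a=0, c=M4/2=-1211/3081, d=(M5−M4)/(6·3)=1211/27729, b=Δ4−h4·(2M4+M5)/6=-2713/3081
t_q=9/2 → seg 2, τ=1/2; S=5+-106/237·τ+-5351/3081·τ²+2959/6162·τ³=72337/16432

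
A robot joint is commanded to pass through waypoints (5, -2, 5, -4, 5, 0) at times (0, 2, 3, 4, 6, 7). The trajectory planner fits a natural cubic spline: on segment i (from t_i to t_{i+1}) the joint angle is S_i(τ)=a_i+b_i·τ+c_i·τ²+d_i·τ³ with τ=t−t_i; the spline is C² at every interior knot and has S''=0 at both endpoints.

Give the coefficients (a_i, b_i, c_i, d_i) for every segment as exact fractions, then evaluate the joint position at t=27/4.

  seg 0: a=5 b=-1559/175 c=0 d=1893/1400
  seg 1: a=-2 b=2561/350 c=5679/700 d=-843/100
  seg 2: a=5 b=-1223/700 c=-3006/175 d=6947/700
  seg 3: a=-4 b=-443/70 c=8817/700 d=-5027/1400
  seg 4: a=5 b=169/175 c=-1566/175 d=522/175
S(27/4) = 2183/1120

Δ: Δ0=-7/2, Δ1=7, Δ2=-9, Δ3=9/2, Δ4=-5
row 1: diag=6, rhs=63; c'=1/6, d'=21/2
row 2: denom=4−1·1/6=23/6; d'=(-96−1·21/2)/(23/6)=-639/23
row 3: denom=6−1·6/23=132/23; d'=(81−1·-639/23)/(132/23)=417/22
row 4: denom=6−2·23/66=175/33; d'=(-57−2·417/22)/(175/33)=-3132/175
back: M4=-3132/175
back: M3=417/22−23/66·-3132/175=8817/350
back: M2=-639/23−6/23·8817/350=-6012/175
back: M1=21/2−1/6·-6012/175=5679/350
M: M0=0, M1=5679/350, M2=-6012/175, M3=8817/350, M4=-3132/175, M5=0
seg 0: a=5, c=M0/2=0, d=(M1−M0)/(6·2)=1893/1400, b=Δ0−h0·(2M0+M1)/6=-1559/175
seg 1: a=-2, c=M1/2=5679/700, d=(M2−M1)/(6·1)=-843/100, b=Δ1−h1·(2M1+M2)/6=2561/350
seg 2: a=5, c=M2/2=-3006/175, d=(M3−M2)/(6·1)=6947/700, b=Δ2−h2·(2M2+M3)/6=-1223/700
seg 3: a=-4, c=M3/2=8817/700, d=(M4−M3)/(6·2)=-5027/1400, b=Δ3−h3·(2M3+M4)/6=-443/70
seg 4: a=5, c=M4/2=-1566/175, d=(M5−M4)/(6·1)=522/175, b=Δ4−h4·(2M4+M5)/6=169/175
t_q=27/4 → seg 4, τ=3/4; S=5+169/175·τ+-1566/175·τ²+522/175·τ³=2183/1120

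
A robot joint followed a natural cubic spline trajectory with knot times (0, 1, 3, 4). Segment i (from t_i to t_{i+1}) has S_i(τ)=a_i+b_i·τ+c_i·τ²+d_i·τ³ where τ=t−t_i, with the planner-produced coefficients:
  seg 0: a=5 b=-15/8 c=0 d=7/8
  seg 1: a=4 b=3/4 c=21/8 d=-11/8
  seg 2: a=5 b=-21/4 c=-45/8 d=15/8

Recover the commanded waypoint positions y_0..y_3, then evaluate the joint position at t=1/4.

y_0 = S_0(0) = a_0 = 5
y_1 = S_1(0) = a_1 = 4
y_2 = S_2(0) = a_2 = 5
y_3 = S_2(1) = -4
t_q=1/4 is in segment 0 (τ=1/4); S_0(τ)=2327/512

y_0=5 y_1=4 y_2=5 y_3=-4
S(1/4) = 2327/512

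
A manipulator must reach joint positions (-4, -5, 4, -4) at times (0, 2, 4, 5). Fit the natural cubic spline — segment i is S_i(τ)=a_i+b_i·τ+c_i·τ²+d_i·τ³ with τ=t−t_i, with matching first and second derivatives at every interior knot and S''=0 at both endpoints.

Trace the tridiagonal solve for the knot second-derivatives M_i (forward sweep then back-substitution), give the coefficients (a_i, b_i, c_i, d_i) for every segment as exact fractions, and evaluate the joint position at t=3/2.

  seg 0: a=-4 b=-3 c=0 d=5/8
  seg 1: a=-5 b=9/2 c=15/4 d=-15/8
  seg 2: a=4 b=-3 c=-15/2 d=5/2
S(3/2) = -409/64

Δ: Δ0=-1/2, Δ1=9/2, Δ2=-8
row 1: diag=8, rhs=30; c'=1/4, d'=15/4
row 2: denom=6−2·1/4=11/2; d'=(-75−2·15/4)/(11/2)=-15
back: M2=-15
back: M1=15/4−1/4·-15=15/2
M: M0=0, M1=15/2, M2=-15, M3=0
seg 0: a=-4, c=M0/2=0, d=(M1−M0)/(6·2)=5/8, b=Δ0−h0·(2M0+M1)/6=-3
seg 1: a=-5, c=M1/2=15/4, d=(M2−M1)/(6·2)=-15/8, b=Δ1−h1·(2M1+M2)/6=9/2
seg 2: a=4, c=M2/2=-15/2, d=(M3−M2)/(6·1)=5/2, b=Δ2−h2·(2M2+M3)/6=-3
t_q=3/2 → seg 0, τ=3/2; S=-4+-3·τ+0·τ²+5/8·τ³=-409/64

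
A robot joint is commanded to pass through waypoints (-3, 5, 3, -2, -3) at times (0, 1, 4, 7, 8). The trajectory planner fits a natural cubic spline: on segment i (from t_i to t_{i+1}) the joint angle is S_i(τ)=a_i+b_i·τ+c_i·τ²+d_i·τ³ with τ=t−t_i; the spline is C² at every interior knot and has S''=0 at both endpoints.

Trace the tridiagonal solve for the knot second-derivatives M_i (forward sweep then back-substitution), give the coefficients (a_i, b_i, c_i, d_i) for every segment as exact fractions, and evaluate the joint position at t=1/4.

Δ: Δ0=8, Δ1=-2/3, Δ2=-5/3, Δ3=-1
row 1: diag=8, rhs=-52; c'=3/8, d'=-13/2
row 2: denom=12−3·3/8=87/8; d'=(-6−3·-13/2)/(87/8)=36/29
row 3: denom=8−3·8/29=208/29; d'=(4−3·36/29)/(208/29)=1/26
back: M3=1/26
back: M2=36/29−8/29·1/26=16/13
back: M1=-13/2−3/8·16/13=-181/26
M: M0=0, M1=-181/26, M2=16/13, M3=1/26, M4=0
seg 0: a=-3, c=M0/2=0, d=(M1−M0)/(6·1)=-181/156, b=Δ0−h0·(2M0+M1)/6=1429/156
seg 1: a=5, c=M1/2=-181/52, d=(M2−M1)/(6·3)=71/156, b=Δ1−h1·(2M1+M2)/6=443/78
seg 2: a=3, c=M2/2=8/13, d=(M3−M2)/(6·3)=-31/468, b=Δ2−h2·(2M2+M3)/6=-35/12
seg 3: a=-2, c=M3/2=1/52, d=(M4−M3)/(6·1)=-1/156, b=Δ3−h3·(2M3+M4)/6=-79/78
t_q=1/4 → seg 0, τ=1/4; S=-3+1429/156·τ+0·τ²+-181/156·τ³=-2423/3328

  seg 0: a=-3 b=1429/156 c=0 d=-181/156
  seg 1: a=5 b=443/78 c=-181/52 d=71/156
  seg 2: a=3 b=-35/12 c=8/13 d=-31/468
  seg 3: a=-2 b=-79/78 c=1/52 d=-1/156
S(1/4) = -2423/3328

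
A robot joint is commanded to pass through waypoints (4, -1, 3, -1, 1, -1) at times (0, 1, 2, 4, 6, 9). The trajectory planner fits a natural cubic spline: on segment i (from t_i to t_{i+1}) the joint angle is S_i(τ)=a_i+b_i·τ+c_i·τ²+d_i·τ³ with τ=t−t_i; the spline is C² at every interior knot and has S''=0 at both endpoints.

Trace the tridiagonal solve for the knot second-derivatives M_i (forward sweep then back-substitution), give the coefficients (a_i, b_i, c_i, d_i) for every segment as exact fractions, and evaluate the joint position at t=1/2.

  seg 0: a=4 b=-9155/1191 c=0 d=3200/1191
  seg 1: a=-1 b=445/1191 c=3200/397 d=-5281/1191
  seg 2: a=3 b=3802/1191 c=-2081/397 d=3151/2382
  seg 3: a=-1 b=-2264/1191 c=1070/397 d=-2965/4764
  seg 4: a=1 b=1681/1191 c=-825/794 d=275/2382
S(1/2) = 391/794

Δ: Δ0=-5, Δ1=4, Δ2=-2, Δ3=1, Δ4=-2/3
row 1: diag=4, rhs=54; c'=1/4, d'=27/2
row 2: denom=6−1·1/4=23/4; d'=(-36−1·27/2)/(23/4)=-198/23
row 3: denom=8−2·8/23=168/23; d'=(18−2·-198/23)/(168/23)=135/28
row 4: denom=10−2·23/84=397/42; d'=(-10−2·135/28)/(397/42)=-825/397
back: M4=-825/397
back: M3=135/28−23/84·-825/397=2140/397
back: M2=-198/23−8/23·2140/397=-4162/397
back: M1=27/2−1/4·-4162/397=6400/397
M: M0=0, M1=6400/397, M2=-4162/397, M3=2140/397, M4=-825/397, M5=0
seg 0: a=4, c=M0/2=0, d=(M1−M0)/(6·1)=3200/1191, b=Δ0−h0·(2M0+M1)/6=-9155/1191
seg 1: a=-1, c=M1/2=3200/397, d=(M2−M1)/(6·1)=-5281/1191, b=Δ1−h1·(2M1+M2)/6=445/1191
seg 2: a=3, c=M2/2=-2081/397, d=(M3−M2)/(6·2)=3151/2382, b=Δ2−h2·(2M2+M3)/6=3802/1191
seg 3: a=-1, c=M3/2=1070/397, d=(M4−M3)/(6·2)=-2965/4764, b=Δ3−h3·(2M3+M4)/6=-2264/1191
seg 4: a=1, c=M4/2=-825/794, d=(M5−M4)/(6·3)=275/2382, b=Δ4−h4·(2M4+M5)/6=1681/1191
t_q=1/2 → seg 0, τ=1/2; S=4+-9155/1191·τ+0·τ²+3200/1191·τ³=391/794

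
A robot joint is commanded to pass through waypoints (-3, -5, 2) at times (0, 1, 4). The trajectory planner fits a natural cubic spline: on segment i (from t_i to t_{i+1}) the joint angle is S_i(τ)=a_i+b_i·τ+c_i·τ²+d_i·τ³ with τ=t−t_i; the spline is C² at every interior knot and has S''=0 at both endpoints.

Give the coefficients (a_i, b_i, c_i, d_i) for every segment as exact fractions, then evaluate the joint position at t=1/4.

  seg 0: a=-3 b=-61/24 c=0 d=13/24
  seg 1: a=-5 b=-11/12 c=13/8 d=-13/72
S(1/4) = -1857/512

Δ: Δ0=-2, Δ1=7/3
row 1: diag=8, rhs=26; c'=3/8, d'=13/4
back: M1=13/4
M: M0=0, M1=13/4, M2=0
seg 0: a=-3, c=M0/2=0, d=(M1−M0)/(6·1)=13/24, b=Δ0−h0·(2M0+M1)/6=-61/24
seg 1: a=-5, c=M1/2=13/8, d=(M2−M1)/(6·3)=-13/72, b=Δ1−h1·(2M1+M2)/6=-11/12
t_q=1/4 → seg 0, τ=1/4; S=-3+-61/24·τ+0·τ²+13/24·τ³=-1857/512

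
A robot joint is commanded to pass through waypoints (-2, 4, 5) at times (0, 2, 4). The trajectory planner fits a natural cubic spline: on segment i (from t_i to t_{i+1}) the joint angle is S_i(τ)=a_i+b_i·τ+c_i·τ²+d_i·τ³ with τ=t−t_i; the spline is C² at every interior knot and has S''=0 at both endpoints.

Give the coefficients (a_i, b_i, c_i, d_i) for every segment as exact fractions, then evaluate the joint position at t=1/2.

  seg 0: a=-2 b=29/8 c=0 d=-5/32
  seg 1: a=4 b=7/4 c=-15/16 d=5/32
S(1/2) = -53/256

Δ: Δ0=3, Δ1=1/2
row 1: diag=8, rhs=-15; c'=1/4, d'=-15/8
back: M1=-15/8
M: M0=0, M1=-15/8, M2=0
seg 0: a=-2, c=M0/2=0, d=(M1−M0)/(6·2)=-5/32, b=Δ0−h0·(2M0+M1)/6=29/8
seg 1: a=4, c=M1/2=-15/16, d=(M2−M1)/(6·2)=5/32, b=Δ1−h1·(2M1+M2)/6=7/4
t_q=1/2 → seg 0, τ=1/2; S=-2+29/8·τ+0·τ²+-5/32·τ³=-53/256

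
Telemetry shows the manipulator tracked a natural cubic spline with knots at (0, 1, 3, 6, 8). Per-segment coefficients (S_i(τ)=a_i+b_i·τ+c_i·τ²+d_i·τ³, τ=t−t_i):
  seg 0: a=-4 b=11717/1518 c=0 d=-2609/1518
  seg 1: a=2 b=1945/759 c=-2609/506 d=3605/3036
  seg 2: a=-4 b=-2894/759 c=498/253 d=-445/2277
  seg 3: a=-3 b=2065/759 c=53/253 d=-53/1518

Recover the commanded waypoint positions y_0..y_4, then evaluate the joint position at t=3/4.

y_0=-4 y_1=2 y_2=-4 y_3=-3 y_4=3
S(3/4) = 34455/32384

y_0 = S_0(0) = a_0 = -4
y_1 = S_1(0) = a_1 = 2
y_2 = S_2(0) = a_2 = -4
y_3 = S_3(0) = a_3 = -3
y_4 = S_3(2) = 3
t_q=3/4 is in segment 0 (τ=3/4); S_0(τ)=34455/32384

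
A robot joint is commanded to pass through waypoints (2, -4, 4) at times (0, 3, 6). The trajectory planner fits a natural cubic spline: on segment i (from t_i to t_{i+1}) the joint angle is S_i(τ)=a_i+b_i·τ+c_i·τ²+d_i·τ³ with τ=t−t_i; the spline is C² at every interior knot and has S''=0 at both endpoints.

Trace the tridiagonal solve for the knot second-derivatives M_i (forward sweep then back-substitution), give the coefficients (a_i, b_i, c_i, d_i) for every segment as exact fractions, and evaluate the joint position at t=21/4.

  seg 0: a=2 b=-19/6 c=0 d=7/54
  seg 1: a=-4 b=1/3 c=7/6 d=-7/54
S(21/4) = 151/128

Δ: Δ0=-2, Δ1=8/3
row 1: diag=12, rhs=28; c'=1/4, d'=7/3
back: M1=7/3
M: M0=0, M1=7/3, M2=0
seg 0: a=2, c=M0/2=0, d=(M1−M0)/(6·3)=7/54, b=Δ0−h0·(2M0+M1)/6=-19/6
seg 1: a=-4, c=M1/2=7/6, d=(M2−M1)/(6·3)=-7/54, b=Δ1−h1·(2M1+M2)/6=1/3
t_q=21/4 → seg 1, τ=9/4; S=-4+1/3·τ+7/6·τ²+-7/54·τ³=151/128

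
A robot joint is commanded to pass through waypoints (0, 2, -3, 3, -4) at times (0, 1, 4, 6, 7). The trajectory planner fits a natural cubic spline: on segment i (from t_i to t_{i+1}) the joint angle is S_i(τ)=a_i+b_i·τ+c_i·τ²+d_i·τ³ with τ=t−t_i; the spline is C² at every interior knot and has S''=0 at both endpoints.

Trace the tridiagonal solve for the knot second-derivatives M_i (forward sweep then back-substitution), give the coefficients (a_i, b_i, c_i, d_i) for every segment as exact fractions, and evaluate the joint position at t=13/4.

Δ: Δ0=2, Δ1=-5/3, Δ2=3, Δ3=-7
row 1: diag=8, rhs=-22; c'=3/8, d'=-11/4
row 2: denom=10−3·3/8=71/8; d'=(28−3·-11/4)/(71/8)=290/71
row 3: denom=6−2·16/71=394/71; d'=(-60−2·290/71)/(394/71)=-2420/197
back: M3=-2420/197
back: M2=290/71−16/71·-2420/197=1350/197
back: M1=-11/4−3/8·1350/197=-1048/197
M: M0=0, M1=-1048/197, M2=1350/197, M3=-2420/197, M4=0
seg 0: a=0, c=M0/2=0, d=(M1−M0)/(6·1)=-524/591, b=Δ0−h0·(2M0+M1)/6=1706/591
seg 1: a=2, c=M1/2=-524/197, d=(M2−M1)/(6·3)=1199/1773, b=Δ1−h1·(2M1+M2)/6=134/591
seg 2: a=-3, c=M2/2=675/197, d=(M3−M2)/(6·2)=-1885/1182, b=Δ2−h2·(2M2+M3)/6=1493/591
seg 3: a=3, c=M3/2=-1210/197, d=(M4−M3)/(6·1)=1210/591, b=Δ3−h3·(2M3+M4)/6=-1717/591
t_q=13/4 → seg 1, τ=9/4; S=2+134/591·τ+-524/197·τ²+1199/1773·τ³=-41009/12608

  seg 0: a=0 b=1706/591 c=0 d=-524/591
  seg 1: a=2 b=134/591 c=-524/197 d=1199/1773
  seg 2: a=-3 b=1493/591 c=675/197 d=-1885/1182
  seg 3: a=3 b=-1717/591 c=-1210/197 d=1210/591
S(13/4) = -41009/12608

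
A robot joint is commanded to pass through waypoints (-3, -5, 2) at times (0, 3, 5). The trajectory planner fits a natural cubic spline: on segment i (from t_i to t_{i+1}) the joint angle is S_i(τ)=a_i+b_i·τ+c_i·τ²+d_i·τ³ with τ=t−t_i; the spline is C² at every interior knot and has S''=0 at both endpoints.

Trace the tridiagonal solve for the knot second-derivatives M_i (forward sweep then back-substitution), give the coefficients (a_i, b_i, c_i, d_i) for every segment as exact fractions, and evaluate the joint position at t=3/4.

  seg 0: a=-3 b=-23/12 c=0 d=5/36
  seg 1: a=-5 b=11/6 c=5/4 d=-5/24
S(3/4) = -1121/256

Δ: Δ0=-2/3, Δ1=7/2
row 1: diag=10, rhs=25; c'=1/5, d'=5/2
back: M1=5/2
M: M0=0, M1=5/2, M2=0
seg 0: a=-3, c=M0/2=0, d=(M1−M0)/(6·3)=5/36, b=Δ0−h0·(2M0+M1)/6=-23/12
seg 1: a=-5, c=M1/2=5/4, d=(M2−M1)/(6·2)=-5/24, b=Δ1−h1·(2M1+M2)/6=11/6
t_q=3/4 → seg 0, τ=3/4; S=-3+-23/12·τ+0·τ²+5/36·τ³=-1121/256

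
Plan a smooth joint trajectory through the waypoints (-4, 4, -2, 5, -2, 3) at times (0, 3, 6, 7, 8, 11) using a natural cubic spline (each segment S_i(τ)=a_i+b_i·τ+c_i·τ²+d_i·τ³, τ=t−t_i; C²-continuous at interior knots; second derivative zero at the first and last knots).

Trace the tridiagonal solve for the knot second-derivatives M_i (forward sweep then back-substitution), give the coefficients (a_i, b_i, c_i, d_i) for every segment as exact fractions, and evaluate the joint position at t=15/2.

Δ: Δ0=8/3, Δ1=-2, Δ2=7, Δ3=-7, Δ4=5/3
row 1: diag=12, rhs=-28; c'=1/4, d'=-7/3
row 2: denom=8−3·1/4=29/4; d'=(54−3·-7/3)/(29/4)=244/29
row 3: denom=4−1·4/29=112/29; d'=(-84−1·244/29)/(112/29)=-335/14
row 4: denom=8−1·29/112=867/112; d'=(52−1·-335/14)/(867/112)=8504/867
back: M4=8504/867
back: M3=-335/14−29/112·8504/867=-22948/867
back: M2=244/29−4/29·-22948/867=10460/867
back: M1=-7/3−1/4·10460/867=-1546/289
M: M0=0, M1=-1546/289, M2=10460/867, M3=-22948/867, M4=8504/867, M5=0
seg 0: a=-4, c=M0/2=0, d=(M1−M0)/(6·3)=-773/2601, b=Δ0−h0·(2M0+M1)/6=4631/867
seg 1: a=4, c=M1/2=-773/289, d=(M2−M1)/(6·3)=7549/7803, b=Δ1−h1·(2M1+M2)/6=-2326/867
seg 2: a=-2, c=M2/2=5230/867, d=(M3−M2)/(6·1)=-1856/289, b=Δ2−h2·(2M2+M3)/6=6407/867
seg 3: a=5, c=M3/2=-11474/867, d=(M4−M3)/(6·1)=5242/867, b=Δ3−h3·(2M3+M4)/6=163/867
seg 4: a=-2, c=M4/2=4252/867, d=(M5−M4)/(6·3)=-4252/7803, b=Δ4−h4·(2M4+M5)/6=-2353/289
t_q=15/2 → seg 3, τ=1/2; S=5+163/867·τ+-11474/867·τ²+5242/867·τ³=8813/3468

  seg 0: a=-4 b=4631/867 c=0 d=-773/2601
  seg 1: a=4 b=-2326/867 c=-773/289 d=7549/7803
  seg 2: a=-2 b=6407/867 c=5230/867 d=-1856/289
  seg 3: a=5 b=163/867 c=-11474/867 d=5242/867
  seg 4: a=-2 b=-2353/289 c=4252/867 d=-4252/7803
S(15/2) = 8813/3468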